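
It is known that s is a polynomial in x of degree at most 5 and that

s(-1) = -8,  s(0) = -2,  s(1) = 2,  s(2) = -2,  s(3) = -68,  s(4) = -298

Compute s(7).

-3712

First differences: 6, 4, -4, -66, -230. Second differences: -2, -8, -62, -164. Third differences: -6, -54, -102. Fourth differences: -48, -48.
Level-4 differences are constant, so s has degree 4.
Fitting a degree-4 polynomial gives s(x) = -2x^4 + 3x³ + x² + 2x - 2.
Then s(7) = -3712.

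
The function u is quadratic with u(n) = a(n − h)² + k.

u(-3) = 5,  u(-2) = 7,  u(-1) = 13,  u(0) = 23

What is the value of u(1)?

First differences 2, 6, 10; second difference 4 = 2a, so a = 2.
Expanding, the n-coefficient is −2ah = -4h; matching it to the data gives h = -3, and then k = 5.
So u(n) = 2(n + 3)² + 5.
u(1) = 2·4² + 5 = 37.

37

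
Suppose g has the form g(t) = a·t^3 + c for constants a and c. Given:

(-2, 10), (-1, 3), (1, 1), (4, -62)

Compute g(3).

From g(-2) = 10 and g(-1) = 3: -8a + c = 10 and -1a + c = 3.
Subtracting: 7a = -7, so a = -1; then c = 10 − (-1)·(-8) = 2.
So g(t) = -1t³ + 2, and g(3) = -25.

-25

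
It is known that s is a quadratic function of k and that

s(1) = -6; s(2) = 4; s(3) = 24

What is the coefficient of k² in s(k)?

5

Write s(k) = ak² + bk + c; the 3 given values yield a linear system in the 3 coefficients.
Solving, s(k) = 5k² - 5k - 6.
The coefficient of k² is 5.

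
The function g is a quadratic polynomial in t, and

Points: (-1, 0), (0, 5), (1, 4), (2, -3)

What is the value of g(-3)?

-28

Write g(t) = at² + bt + c; the 4 given values yield a linear system in the 3 coefficients.
Solving, g(t) = -3t² + 2t + 5.
Then g(-3) = -28.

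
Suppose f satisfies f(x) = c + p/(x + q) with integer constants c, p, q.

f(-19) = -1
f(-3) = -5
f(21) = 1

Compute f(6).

(f(x) − c)(x + q) = p for each data point; the three points give a linear system in c and q, then p follows.
Solving: c = 0, q = -1, p = 20, so f(x) = 20/(x − 1).
Then f(6) = 0 + 20/5 = 4.

4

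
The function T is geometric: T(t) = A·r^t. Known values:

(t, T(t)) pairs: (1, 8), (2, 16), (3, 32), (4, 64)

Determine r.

Consecutive ratio: 16/8 = 2, and 32/16 = 2, so r = 2.
Then A·2^1 = 8 gives A = 4, and T(t) = 4·2^t.

2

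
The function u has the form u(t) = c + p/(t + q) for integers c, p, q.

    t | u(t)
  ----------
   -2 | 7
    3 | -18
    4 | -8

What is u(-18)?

3

(u(t) − c)(t + q) = p for each data point; the three points give a linear system in c and q, then p follows.
Solving: c = 2, q = -2, p = -20, so u(t) = 2 − 20/(t − 2).
Then u(-18) = 2 − 20/(-20) = 3.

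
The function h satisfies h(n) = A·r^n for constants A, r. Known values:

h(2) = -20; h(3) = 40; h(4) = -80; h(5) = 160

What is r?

Consecutive ratio: 40/(-20) = -2, and -80/40 = -2, so r = -2.
Then A·(-2)^2 = -20 gives A = -5, and h(n) = -5·(-2)^n.

-2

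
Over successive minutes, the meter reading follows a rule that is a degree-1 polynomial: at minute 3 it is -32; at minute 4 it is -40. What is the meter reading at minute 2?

-24

Write the value at t as h(t).
Write h(t) = at + b; the 2 given values yield a linear system in the 2 coefficients.
Solving, h(t) = -8t - 8.
Then h(2) = -24.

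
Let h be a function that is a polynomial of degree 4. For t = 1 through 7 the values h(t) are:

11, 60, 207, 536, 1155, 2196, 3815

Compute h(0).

Write h(t) = at^4 + bt³ + ct² + dt + e; the 7 given values yield a linear system in the 5 coefficients.
Solving, h(t) = t^4 + 4t³ + 6t.
Then h(0) = 0.

0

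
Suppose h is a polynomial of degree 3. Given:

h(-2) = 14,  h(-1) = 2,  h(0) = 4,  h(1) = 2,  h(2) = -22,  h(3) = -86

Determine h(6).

-698

First differences: -12, 2, -2, -24, -64. Second differences: 14, -4, -22, -40. Third differences: -18, -18, -18.
Level-3 differences are constant, so h has degree 3.
Fitting a degree-3 polynomial gives h(k) = -3k³ - 2k² + 3k + 4.
Then h(6) = -698.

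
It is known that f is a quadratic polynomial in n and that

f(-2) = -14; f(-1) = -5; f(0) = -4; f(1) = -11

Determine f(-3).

-31

First differences: 9, 1, -7. Second differences: -8, -8.
Level-2 differences are constant, so f has degree 2.
Fitting a degree-2 polynomial gives f(n) = -4n² - 3n - 4.
Then f(-3) = -31.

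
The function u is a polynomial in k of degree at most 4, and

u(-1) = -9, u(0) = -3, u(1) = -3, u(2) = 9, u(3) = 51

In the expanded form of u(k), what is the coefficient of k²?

First differences: 6, 0, 12, 42. Second differences: -6, 12, 30. Third differences: 18, 18.
Level-3 differences are constant, so u has degree 3.
Fitting a degree-3 polynomial gives u(k) = 3k³ - 3k² - 3.
The coefficient of k² is -3.

-3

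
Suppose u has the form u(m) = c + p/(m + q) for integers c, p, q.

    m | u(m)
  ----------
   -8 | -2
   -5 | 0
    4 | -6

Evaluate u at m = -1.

(u(m) − c)(m + q) = p for each data point; the three points give a linear system in c and q, then p follows.
Solving: c = -4, q = 2, p = -12, so u(m) = -4 − 12/(m + 2).
Then u(-1) = -4 − 12/1 = -16.

-16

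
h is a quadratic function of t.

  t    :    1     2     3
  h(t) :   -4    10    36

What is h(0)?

Write h(t) = at² + bt + c; the 3 given values yield a linear system in the 3 coefficients.
Solving, h(t) = 6t² - 4t - 6.
The constant term is h(0) = -6.

-6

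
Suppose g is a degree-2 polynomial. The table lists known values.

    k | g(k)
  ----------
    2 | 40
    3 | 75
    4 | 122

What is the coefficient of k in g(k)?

Write g(k) = ak² + bk + c; the 3 given values yield a linear system in the 3 coefficients.
Solving, g(k) = 6k² + 5k + 6.
The coefficient of k is 5.

5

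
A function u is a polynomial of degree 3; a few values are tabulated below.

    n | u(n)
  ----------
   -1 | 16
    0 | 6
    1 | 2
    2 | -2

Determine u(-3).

78

Write u(n) = an³ + bn² + cn + d; the 4 given values yield a linear system in the 4 coefficients.
Solving, u(n) = -n³ + 3n² - 6n + 6.
Then u(-3) = 78.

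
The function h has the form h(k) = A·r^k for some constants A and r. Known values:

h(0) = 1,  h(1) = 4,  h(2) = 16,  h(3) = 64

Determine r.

4

Consecutive ratio: 4/1 = 4, and 16/4 = 4, so r = 4.
Then A·4^0 = 1 gives A = 1, and h(k) = 1·4^k.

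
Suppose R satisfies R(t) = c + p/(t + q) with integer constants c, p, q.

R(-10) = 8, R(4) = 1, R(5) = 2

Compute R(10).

(R(t) − c)(t + q) = p for each data point; the three points give a linear system in c and q, then p follows.
Solving: c = 6, q = 0, p = -20, so R(t) = 6 − 20/(t + 0).
Then R(10) = 6 − 20/10 = 4.

4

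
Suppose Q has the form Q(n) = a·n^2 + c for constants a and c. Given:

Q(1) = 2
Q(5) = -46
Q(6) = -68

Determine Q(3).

-14

From Q(1) = 2 and Q(5) = -46: 1a + c = 2 and 25a + c = -46.
Subtracting: 24a = -48, so a = -2; then c = 2 − (-2)·1 = 4.
So Q(n) = -2n² + 4, and Q(3) = -14.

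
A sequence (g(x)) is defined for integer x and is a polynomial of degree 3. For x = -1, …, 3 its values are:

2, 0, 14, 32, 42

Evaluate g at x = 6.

-96

Write g(x) = ax³ + bx² + cx + d; the 5 given values yield a linear system in the 4 coefficients.
Solving, g(x) = -2x³ + 8x² + 8x.
Then g(6) = -96.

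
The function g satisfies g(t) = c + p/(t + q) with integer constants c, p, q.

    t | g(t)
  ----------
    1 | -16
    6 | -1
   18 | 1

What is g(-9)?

(g(t) − c)(t + q) = p for each data point; the three points give a linear system in c and q, then p follows.
Solving: c = 2, q = 0, p = -18, so g(t) = 2 − 18/(t + 0).
Then g(-9) = 2 − 18/(-9) = 4.

4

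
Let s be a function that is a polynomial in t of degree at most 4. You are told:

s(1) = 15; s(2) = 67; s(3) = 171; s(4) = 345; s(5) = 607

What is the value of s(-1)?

First differences: 52, 104, 174, 262. Second differences: 52, 70, 88. Third differences: 18, 18.
Level-3 differences are constant, so s has degree 3.
Fitting a degree-3 polynomial gives s(t) = 3t³ + 8t² + 7t - 3.
Then s(-1) = -5.

-5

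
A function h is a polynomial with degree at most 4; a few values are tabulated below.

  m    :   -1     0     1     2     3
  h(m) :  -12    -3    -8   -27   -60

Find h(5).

First differences: 9, -5, -19, -33. Second differences: -14, -14, -14.
Level-2 differences are constant, so h has degree 2.
Fitting a degree-2 polynomial gives h(m) = -7m² + 2m - 3.
Then h(5) = -168.

-168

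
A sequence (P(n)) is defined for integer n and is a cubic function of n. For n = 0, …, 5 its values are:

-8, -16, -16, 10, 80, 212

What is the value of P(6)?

Write P(n) = an³ + bn² + cn + d; the 6 given values yield a linear system in the 4 coefficients.
Solving, P(n) = 3n³ - 5n² - 6n - 8.
Then P(6) = 424.

424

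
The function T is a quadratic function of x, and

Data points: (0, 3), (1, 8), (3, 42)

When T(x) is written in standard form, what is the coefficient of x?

1

Write T(x) = ax² + bx + c; the 3 given values yield a linear system in the 3 coefficients.
Solving, T(x) = 4x² + x + 3.
The coefficient of x is 1.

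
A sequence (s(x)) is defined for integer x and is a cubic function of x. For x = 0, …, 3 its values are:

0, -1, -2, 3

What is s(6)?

114

Write s(x) = ax³ + bx² + cx + d; the 4 given values yield a linear system in the 4 coefficients.
Solving, s(x) = x³ - 3x² + x.
Then s(6) = 114.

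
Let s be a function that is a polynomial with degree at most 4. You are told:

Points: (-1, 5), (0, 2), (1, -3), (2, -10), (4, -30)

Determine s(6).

Write s(n) = an^4 + bn³ + cn² + dn + e; the 5 given values yield a linear system in the 5 coefficients.
Solving, the top 2 coefficients vanish, and s(n) = -n² - 4n + 2.
Then s(6) = -58.

-58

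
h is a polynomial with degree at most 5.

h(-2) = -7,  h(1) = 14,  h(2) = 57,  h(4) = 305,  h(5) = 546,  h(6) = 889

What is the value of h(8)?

Write h(x) = ax^5 + bx^4 + cx³ + dx² + ex + p; the 6 given values yield a linear system in the 6 coefficients.
Solving, the top 2 coefficients vanish, and h(x) = 3x³ + 6x² + 4x + 1.
Then h(8) = 1953.

1953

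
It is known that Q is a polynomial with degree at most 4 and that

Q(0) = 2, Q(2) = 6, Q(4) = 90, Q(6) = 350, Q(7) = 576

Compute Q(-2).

Write Q(k) = ak^4 + bk³ + ck² + dk + e; the 5 given values yield a linear system in the 5 coefficients.
Solving, the leading coefficient vanishes, and Q(k) = 2k³ - 2k² - 2k + 2.
Then Q(-2) = -18.

-18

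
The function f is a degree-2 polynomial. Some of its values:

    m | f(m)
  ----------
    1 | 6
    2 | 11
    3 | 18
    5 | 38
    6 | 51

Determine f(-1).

Write f(m) = am² + bm + c; the 5 given values yield a linear system in the 3 coefficients.
Solving, f(m) = m² + 2m + 3.
Then f(-1) = 2.

2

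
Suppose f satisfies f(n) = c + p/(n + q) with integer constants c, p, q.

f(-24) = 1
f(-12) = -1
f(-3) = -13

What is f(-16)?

(f(n) − c)(n + q) = p for each data point; the three points give a linear system in c and q, then p follows.
Solving: c = 3, q = 0, p = 48, so f(n) = 3 + 48/(n + 0).
Then f(-16) = 3 + 48/(-16) = 0.

0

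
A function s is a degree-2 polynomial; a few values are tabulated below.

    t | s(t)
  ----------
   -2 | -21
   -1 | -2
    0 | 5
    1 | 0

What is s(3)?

-46

First differences: 19, 7, -5. Second differences: -12, -12.
Level-2 differences are constant, so s has degree 2.
Fitting a degree-2 polynomial gives s(t) = -6t² + t + 5.
Then s(3) = -46.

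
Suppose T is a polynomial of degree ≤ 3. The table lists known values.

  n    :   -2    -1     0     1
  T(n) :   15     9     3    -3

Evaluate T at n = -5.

33

First differences: -6, -6, -6.
Level-1 differences are constant, so T has degree 1.
Fitting a degree-1 polynomial gives T(n) = -6n + 3.
Then T(-5) = 33.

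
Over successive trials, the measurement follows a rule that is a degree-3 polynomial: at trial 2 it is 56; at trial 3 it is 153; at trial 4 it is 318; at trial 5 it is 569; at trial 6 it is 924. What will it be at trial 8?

Write the value at t as Q(t).
Write Q(t) = at³ + bt² + ct + d; the 5 given values yield a linear system in the 4 coefficients.
Solving, Q(t) = 3t³ + 7t² + 5t - 6.
Then Q(8) = 2018.

2018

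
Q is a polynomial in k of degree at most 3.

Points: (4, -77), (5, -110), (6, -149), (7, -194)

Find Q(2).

First differences: -33, -39, -45. Second differences: -6, -6.
Level-2 differences are constant, so Q has degree 2.
Fitting a degree-2 polynomial gives Q(k) = -3k² - 6k - 5.
Then Q(2) = -29.

-29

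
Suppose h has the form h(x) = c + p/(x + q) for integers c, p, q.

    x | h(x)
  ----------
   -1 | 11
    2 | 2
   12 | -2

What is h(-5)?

-19

(h(x) − c)(x + q) = p for each data point; the three points give a linear system in c and q, then p follows.
Solving: c = -4, q = 3, p = 30, so h(x) = -4 + 30/(x + 3).
Then h(-5) = -4 + 30/(-2) = -19.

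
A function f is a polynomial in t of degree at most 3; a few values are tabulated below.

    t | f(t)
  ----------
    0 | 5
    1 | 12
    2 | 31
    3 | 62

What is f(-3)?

56

Write f(t) = at³ + bt² + ct + d; the 4 given values yield a linear system in the 4 coefficients.
Solving, the leading coefficient vanishes, and f(t) = 6t² + t + 5.
Then f(-3) = 56.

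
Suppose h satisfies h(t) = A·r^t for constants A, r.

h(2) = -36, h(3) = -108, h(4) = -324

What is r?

Consecutive ratio: -108/(-36) = 3, and -324/(-108) = 3, so r = 3.
Then A·3^2 = -36 gives A = -4, and h(t) = -4·3^t.

3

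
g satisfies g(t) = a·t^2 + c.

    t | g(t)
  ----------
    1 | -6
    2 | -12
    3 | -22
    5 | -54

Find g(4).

-36

From g(1) = -6 and g(2) = -12: 1a + c = -6 and 4a + c = -12.
Subtracting: 3a = -6, so a = -2; then c = -6 − (-2)·1 = -4.
So g(t) = -2t² − 4, and g(4) = -36.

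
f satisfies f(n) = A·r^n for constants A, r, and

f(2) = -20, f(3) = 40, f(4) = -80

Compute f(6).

Consecutive ratio: 40/(-20) = -2, and -80/40 = -2, so r = -2.
Then A·(-2)^2 = -20 gives A = -5, and f(n) = -5·(-2)^n.
f(6) = -5·(-2)^6 = -320.

-320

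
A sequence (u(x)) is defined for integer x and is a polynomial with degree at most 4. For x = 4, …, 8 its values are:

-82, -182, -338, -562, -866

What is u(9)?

-1262

Write u(x) = ax^4 + bx³ + cx² + dx + e; the 5 given values yield a linear system in the 5 coefficients.
Solving, the leading coefficient vanishes, and u(x) = -2x³ + 2x² + 4x - 2.
Then u(9) = -1262.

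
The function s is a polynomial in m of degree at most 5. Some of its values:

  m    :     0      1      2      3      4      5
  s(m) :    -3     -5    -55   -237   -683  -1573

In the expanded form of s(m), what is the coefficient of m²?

-4

First differences: -2, -50, -182, -446, -890. Second differences: -48, -132, -264, -444. Third differences: -84, -132, -180. Fourth differences: -48, -48.
Level-4 differences are constant, so s has degree 4.
Fitting a degree-4 polynomial gives s(m) = -2m^4 - 2m³ - 4m² + 6m - 3.
The coefficient of m² is -4.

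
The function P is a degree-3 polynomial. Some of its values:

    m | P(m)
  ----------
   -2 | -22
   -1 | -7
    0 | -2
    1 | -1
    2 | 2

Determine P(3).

First differences: 15, 5, 1, 3. Second differences: -10, -4, 2. Third differences: 6, 6.
Level-3 differences are constant, so P has degree 3.
Extending the table by one column gives the next first difference 11, so P(3) = 2 + 11 = 13.

13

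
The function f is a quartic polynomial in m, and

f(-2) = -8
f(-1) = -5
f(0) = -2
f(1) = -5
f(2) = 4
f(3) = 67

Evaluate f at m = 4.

First differences: 3, 3, -3, 9, 63. Second differences: 0, -6, 12, 54. Third differences: -6, 18, 42. Fourth differences: 24, 24.
Level-4 differences are constant, so f has degree 4.
Fitting a degree-4 polynomial gives f(m) = m^4 + m³ - 4m² - m - 2.
Then f(4) = 250.

250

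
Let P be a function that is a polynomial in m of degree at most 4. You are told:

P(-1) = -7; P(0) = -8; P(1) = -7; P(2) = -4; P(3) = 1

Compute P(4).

8

Write P(m) = am^4 + bm³ + cm² + dm + e; the 5 given values yield a linear system in the 5 coefficients.
Solving, the top 2 coefficients vanish, and P(m) = m² - 8.
Then P(4) = 8.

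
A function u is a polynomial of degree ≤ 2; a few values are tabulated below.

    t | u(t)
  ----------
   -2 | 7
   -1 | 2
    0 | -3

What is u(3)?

First differences: -5, -5.
Level-1 differences are constant, so u has degree 1.
Fitting a degree-1 polynomial gives u(t) = -5t - 3.
Then u(3) = -18.

-18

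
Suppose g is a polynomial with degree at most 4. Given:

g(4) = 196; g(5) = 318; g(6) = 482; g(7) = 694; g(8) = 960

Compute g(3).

First differences: 122, 164, 212, 266. Second differences: 42, 48, 54. Third differences: 6, 6.
Level-3 differences are constant, so g has degree 3.
Fitting a degree-3 polynomial gives g(x) = x³ + 6x² + 7x + 8.
Then g(3) = 110.

110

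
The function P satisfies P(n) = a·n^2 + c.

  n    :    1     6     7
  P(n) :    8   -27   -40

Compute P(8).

From P(1) = 8 and P(6) = -27: 1a + c = 8 and 36a + c = -27.
Subtracting: 35a = -35, so a = -1; then c = 8 − (-1)·1 = 9.
So P(n) = -1n² + 9, and P(8) = -55.

-55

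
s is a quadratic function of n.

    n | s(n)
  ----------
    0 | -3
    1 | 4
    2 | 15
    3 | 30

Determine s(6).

First differences: 7, 11, 15. Second differences: 4, 4.
Level-2 differences are constant, so s has degree 2.
Fitting a degree-2 polynomial gives s(n) = 2n² + 5n - 3.
Then s(6) = 99.

99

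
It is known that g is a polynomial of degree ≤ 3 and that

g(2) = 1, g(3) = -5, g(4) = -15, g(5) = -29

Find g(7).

-69

Write g(k) = ak³ + bk² + ck + d; the 4 given values yield a linear system in the 4 coefficients.
Solving, the leading coefficient vanishes, and g(k) = -2k² + 4k + 1.
Then g(7) = -69.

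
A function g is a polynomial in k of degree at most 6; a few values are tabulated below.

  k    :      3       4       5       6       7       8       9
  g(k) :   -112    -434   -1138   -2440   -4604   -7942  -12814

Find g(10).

-19628

Write g(k) = ak^6 + bk^5 + ck^4 + dk³ + ek² + pk + q; the 7 given values yield a linear system in the 7 coefficients.
Solving, the top 2 coefficients vanish, and g(k) = -2k^4 + 3k² + 7k + 2.
Then g(10) = -19628.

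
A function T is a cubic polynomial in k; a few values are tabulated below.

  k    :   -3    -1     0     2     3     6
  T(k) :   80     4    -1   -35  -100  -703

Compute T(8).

-1625

Write T(k) = ak³ + bk² + ck + d; the 6 given values yield a linear system in the 4 coefficients.
Solving, T(k) = -3k³ - k² - 3k - 1.
Then T(8) = -1625.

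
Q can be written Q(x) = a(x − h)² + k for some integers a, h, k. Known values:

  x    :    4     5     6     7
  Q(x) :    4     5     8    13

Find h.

4

First differences 1, 3, 5; second difference 2 = 2a, so a = 1.
Expanding, the x-coefficient is −2ah = -2h; matching it to the data gives h = 4, and then k = 4.
So Q(x) = 1(x − 4)² + 4.
Hence h = 4.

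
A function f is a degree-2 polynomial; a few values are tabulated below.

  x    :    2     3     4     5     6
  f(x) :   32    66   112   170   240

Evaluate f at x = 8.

Write f(x) = ax² + bx + c; the 5 given values yield a linear system in the 3 coefficients.
Solving, f(x) = 6x² + 4x.
Then f(8) = 416.

416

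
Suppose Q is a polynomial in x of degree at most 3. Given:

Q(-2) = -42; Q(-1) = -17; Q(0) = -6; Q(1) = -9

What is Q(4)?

-102

Write Q(x) = ax³ + bx² + cx + d; the 4 given values yield a linear system in the 4 coefficients.
Solving, the leading coefficient vanishes, and Q(x) = -7x² + 4x - 6.
Then Q(4) = -102.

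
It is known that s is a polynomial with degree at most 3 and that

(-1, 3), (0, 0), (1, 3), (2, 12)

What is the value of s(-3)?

27

Write s(n) = an³ + bn² + cn + d; the 4 given values yield a linear system in the 4 coefficients.
Solving, the leading coefficient vanishes, and s(n) = 3n².
Then s(-3) = 27.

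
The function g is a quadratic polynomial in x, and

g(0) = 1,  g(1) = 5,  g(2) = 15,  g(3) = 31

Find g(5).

81

Write g(x) = ax² + bx + c; the 4 given values yield a linear system in the 3 coefficients.
Solving, g(x) = 3x² + x + 1.
Then g(5) = 81.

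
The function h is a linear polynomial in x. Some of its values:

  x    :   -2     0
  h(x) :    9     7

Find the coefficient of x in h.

-1

Write h(x) = ax + b; the 2 given values yield a linear system in the 2 coefficients.
Solving, h(x) = -x + 7.
The coefficient of x is -1.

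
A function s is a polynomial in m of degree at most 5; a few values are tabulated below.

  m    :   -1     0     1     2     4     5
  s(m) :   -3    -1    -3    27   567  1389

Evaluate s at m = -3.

Write s(m) = am^5 + bm^4 + cm³ + dm² + em + p; the 6 given values yield a linear system in the 6 coefficients.
Solving, the leading coefficient vanishes, and s(m) = 2m^4 + 2m³ - 4m² - 2m - 1.
Then s(-3) = 77.

77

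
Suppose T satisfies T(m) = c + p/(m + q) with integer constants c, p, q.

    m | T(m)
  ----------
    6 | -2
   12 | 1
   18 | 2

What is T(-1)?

40

(T(m) − c)(m + q) = p for each data point; the three points give a linear system in c and q, then p follows.
Solving: c = 4, q = 0, p = -36, so T(m) = 4 − 36/(m + 0).
Then T(-1) = 4 − 36/(-1) = 40.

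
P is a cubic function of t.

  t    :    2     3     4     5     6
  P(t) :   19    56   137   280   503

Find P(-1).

First differences: 37, 81, 143, 223. Second differences: 44, 62, 80. Third differences: 18, 18.
Level-3 differences are constant, so P has degree 3.
Fitting a degree-3 polynomial gives P(t) = 3t³ - 5t² + 5t + 5.
Then P(-1) = -8.

-8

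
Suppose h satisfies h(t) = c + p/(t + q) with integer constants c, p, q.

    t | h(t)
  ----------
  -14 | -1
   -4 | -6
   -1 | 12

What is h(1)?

(h(t) − c)(t + q) = p for each data point; the three points give a linear system in c and q, then p follows.
Solving: c = 0, q = 2, p = 12, so h(t) = 12/(t + 2).
Then h(1) = 0 + 12/3 = 4.

4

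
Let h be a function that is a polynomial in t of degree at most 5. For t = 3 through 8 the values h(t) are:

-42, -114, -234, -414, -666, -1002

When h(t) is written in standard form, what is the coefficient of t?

2

Write h(t) = at^5 + bt^4 + ct³ + dt² + et + p; the 6 given values yield a linear system in the 6 coefficients.
Solving, the top 2 coefficients vanish, and h(t) = -2t³ + 2t + 6.
The coefficient of t is 2.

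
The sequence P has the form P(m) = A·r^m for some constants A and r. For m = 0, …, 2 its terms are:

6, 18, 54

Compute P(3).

162

Consecutive ratio: 18/6 = 3, and 54/18 = 3, so r = 3.
Then A·3^0 = 6 gives A = 6, and P(m) = 6·3^m.
P(3) = 6·3^3 = 162.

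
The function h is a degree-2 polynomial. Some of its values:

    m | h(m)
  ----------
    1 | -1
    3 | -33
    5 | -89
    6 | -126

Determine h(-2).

2

Write h(m) = am² + bm + c; the 4 given values yield a linear system in the 3 coefficients.
Solving, h(m) = -3m² - 4m + 6.
Then h(-2) = 2.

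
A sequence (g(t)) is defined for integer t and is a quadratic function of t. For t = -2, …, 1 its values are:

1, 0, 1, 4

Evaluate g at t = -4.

9

Write g(t) = at² + bt + c; the 4 given values yield a linear system in the 3 coefficients.
Solving, g(t) = t² + 2t + 1.
Then g(-4) = 9.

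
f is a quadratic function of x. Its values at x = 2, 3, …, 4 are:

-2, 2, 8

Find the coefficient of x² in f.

Write f(x) = ax² + bx + c; the 3 given values yield a linear system in the 3 coefficients.
Solving, f(x) = x² - x - 4.
The coefficient of x² is 1.

1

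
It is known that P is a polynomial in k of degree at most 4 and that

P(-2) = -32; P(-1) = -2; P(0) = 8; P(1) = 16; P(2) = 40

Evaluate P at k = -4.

First differences: 30, 10, 8, 24. Second differences: -20, -2, 16. Third differences: 18, 18.
Level-3 differences are constant, so P has degree 3.
Fitting a degree-3 polynomial gives P(k) = 3k³ - k² + 6k + 8.
Then P(-4) = -224.

-224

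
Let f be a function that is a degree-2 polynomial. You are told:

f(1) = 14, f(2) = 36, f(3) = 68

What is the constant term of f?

2

Write f(t) = at² + bt + c; the 3 given values yield a linear system in the 3 coefficients.
Solving, f(t) = 5t² + 7t + 2.
The constant term is f(0) = 2.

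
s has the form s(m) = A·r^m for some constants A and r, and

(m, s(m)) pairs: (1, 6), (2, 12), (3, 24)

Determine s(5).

96

Consecutive ratio: 12/6 = 2, and 24/12 = 2, so r = 2.
Then A·2^1 = 6 gives A = 3, and s(m) = 3·2^m.
s(5) = 3·2^5 = 96.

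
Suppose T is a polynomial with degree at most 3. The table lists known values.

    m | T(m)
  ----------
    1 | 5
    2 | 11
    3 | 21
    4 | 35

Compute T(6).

75

Write T(m) = am³ + bm² + cm + d; the 4 given values yield a linear system in the 4 coefficients.
Solving, the leading coefficient vanishes, and T(m) = 2m² + 3.
Then T(6) = 75.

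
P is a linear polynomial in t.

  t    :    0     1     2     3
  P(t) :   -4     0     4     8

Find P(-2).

First differences: 4, 4, 4.
Level-1 differences are constant, so P has degree 1.
Fitting a degree-1 polynomial gives P(t) = 4t - 4.
Then P(-2) = -12.

-12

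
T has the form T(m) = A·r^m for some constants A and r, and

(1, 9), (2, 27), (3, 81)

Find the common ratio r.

3

Consecutive ratio: 27/9 = 3, and 81/27 = 3, so r = 3.
Then A·3^1 = 9 gives A = 3, and T(m) = 3·3^m.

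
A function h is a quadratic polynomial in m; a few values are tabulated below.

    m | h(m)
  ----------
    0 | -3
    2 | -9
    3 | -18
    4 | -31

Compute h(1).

Write h(m) = am² + bm + c; the 4 given values yield a linear system in the 3 coefficients.
Solving, h(m) = -2m² + m - 3.
Then h(1) = -4.

-4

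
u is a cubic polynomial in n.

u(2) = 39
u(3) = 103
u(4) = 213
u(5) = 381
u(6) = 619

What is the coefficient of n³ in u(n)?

First differences: 64, 110, 168, 238. Second differences: 46, 58, 70. Third differences: 12, 12.
Level-3 differences are constant, so u has degree 3.
Fitting a degree-3 polynomial gives u(n) = 2n³ + 5n² + n + 1.
The coefficient of n³ is 2.

2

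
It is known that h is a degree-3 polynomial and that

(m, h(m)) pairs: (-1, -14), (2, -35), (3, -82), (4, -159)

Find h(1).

-12

Write h(m) = am³ + bm² + cm + d; the 4 given values yield a linear system in the 4 coefficients.
Solving, h(m) = -m³ - 6m² + 2m - 7.
Then h(1) = -12.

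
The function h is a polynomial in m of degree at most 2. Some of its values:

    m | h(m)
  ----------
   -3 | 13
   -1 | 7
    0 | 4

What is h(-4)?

Write h(m) = am² + bm + c; the 3 given values yield a linear system in the 3 coefficients.
Solving, the leading coefficient vanishes, and h(m) = -3m + 4.
Then h(-4) = 16.

16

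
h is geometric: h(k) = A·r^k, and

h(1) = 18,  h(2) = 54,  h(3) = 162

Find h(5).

1458

Consecutive ratio: 54/18 = 3, and 162/54 = 3, so r = 3.
Then A·3^1 = 18 gives A = 6, and h(k) = 6·3^k.
h(5) = 6·3^5 = 1458.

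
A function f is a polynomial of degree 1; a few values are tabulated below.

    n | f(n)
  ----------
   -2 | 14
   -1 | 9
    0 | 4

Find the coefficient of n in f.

-5

Write f(n) = an + b; the 3 given values yield a linear system in the 2 coefficients.
Solving, f(n) = -5n + 4.
The coefficient of n is -5.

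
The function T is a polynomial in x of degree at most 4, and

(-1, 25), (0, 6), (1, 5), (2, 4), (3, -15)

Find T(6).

-360

Write T(x) = ax^4 + bx³ + cx² + dx + e; the 5 given values yield a linear system in the 5 coefficients.
Solving, the leading coefficient vanishes, and T(x) = -3x³ + 9x² - 7x + 6.
Then T(6) = -360.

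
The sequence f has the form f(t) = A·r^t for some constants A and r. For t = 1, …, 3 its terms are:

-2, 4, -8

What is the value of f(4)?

Consecutive ratio: 4/(-2) = -2, and -8/4 = -2, so r = -2.
Then A·(-2)^1 = -2 gives A = 1, and f(t) = 1·(-2)^t.
f(4) = 1·(-2)^4 = 16.

16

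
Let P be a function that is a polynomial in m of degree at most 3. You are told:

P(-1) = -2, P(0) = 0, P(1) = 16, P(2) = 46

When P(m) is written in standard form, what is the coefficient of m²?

7

First differences: 2, 16, 30. Second differences: 14, 14.
Level-2 differences are constant, so P has degree 2.
Fitting a degree-2 polynomial gives P(m) = 7m² + 9m.
The coefficient of m² is 7.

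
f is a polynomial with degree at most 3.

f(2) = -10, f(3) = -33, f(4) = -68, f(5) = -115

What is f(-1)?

-13

Write f(x) = ax³ + bx² + cx + d; the 4 given values yield a linear system in the 4 coefficients.
Solving, the leading coefficient vanishes, and f(x) = -6x² + 7x.
Then f(-1) = -13.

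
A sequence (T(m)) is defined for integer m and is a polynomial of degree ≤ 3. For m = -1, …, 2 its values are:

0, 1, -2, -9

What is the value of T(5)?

First differences: 1, -3, -7. Second differences: -4, -4.
Level-2 differences are constant, so T has degree 2.
Fitting a degree-2 polynomial gives T(m) = -2m² - m + 1.
Then T(5) = -54.

-54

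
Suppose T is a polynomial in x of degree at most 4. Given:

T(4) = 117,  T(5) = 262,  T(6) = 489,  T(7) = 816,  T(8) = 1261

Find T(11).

First differences: 145, 227, 327, 445. Second differences: 82, 100, 118. Third differences: 18, 18.
Level-3 differences are constant, so T has degree 3.
Fitting a degree-3 polynomial gives T(x) = 3x³ - 4x² - 2x - 3.
Then T(11) = 3484.

3484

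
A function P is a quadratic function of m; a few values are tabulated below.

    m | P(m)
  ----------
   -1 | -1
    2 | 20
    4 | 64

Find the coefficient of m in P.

Write P(m) = am² + bm + c; the 3 given values yield a linear system in the 3 coefficients.
Solving, P(m) = 3m² + 4m.
The coefficient of m is 4.

4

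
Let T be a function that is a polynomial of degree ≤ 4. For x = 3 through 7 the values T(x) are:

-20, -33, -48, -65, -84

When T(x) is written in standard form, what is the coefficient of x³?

Write T(x) = ax^4 + bx³ + cx² + dx + e; the 5 given values yield a linear system in the 5 coefficients.
Solving, the top 2 coefficients vanish, and T(x) = -x² - 6x + 7.
The coefficient of x³ is 0.

0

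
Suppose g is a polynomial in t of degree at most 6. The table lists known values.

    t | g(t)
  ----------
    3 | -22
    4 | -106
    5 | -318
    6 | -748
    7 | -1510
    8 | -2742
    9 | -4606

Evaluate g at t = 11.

-10998

First differences: -84, -212, -430, -762, -1232, -1864. Second differences: -128, -218, -332, -470, -632. Third differences: -90, -114, -138, -162. Fourth differences: -24, -24, -24.
Level-4 differences are constant, so g has degree 4.
Fitting a degree-4 polynomial gives g(t) = -t^4 + 3t³ - 3t² + t + 2.
Then g(11) = -10998.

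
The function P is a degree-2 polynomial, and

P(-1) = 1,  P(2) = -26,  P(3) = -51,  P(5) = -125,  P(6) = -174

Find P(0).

Write P(n) = an² + bn + c; the 5 given values yield a linear system in the 3 coefficients.
Solving, P(n) = -4n² - 5n.
Then P(0) = 0.

0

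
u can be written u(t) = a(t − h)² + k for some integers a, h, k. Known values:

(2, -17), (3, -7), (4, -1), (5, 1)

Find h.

5

First differences 10, 6, 2; second difference -4 = 2a, so a = -2.
Expanding, the t-coefficient is −2ah = 4h; matching it to the data gives h = 5, and then k = 1.
So u(t) = -2(t − 5)² + 1.
Hence h = 5.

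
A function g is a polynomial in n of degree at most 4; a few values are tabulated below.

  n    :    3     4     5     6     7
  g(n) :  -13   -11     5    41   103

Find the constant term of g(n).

Write g(n) = an^4 + bn³ + cn² + dn + e; the 5 given values yield a linear system in the 5 coefficients.
Solving, the leading coefficient vanishes, and g(n) = n³ - 5n² + 5.
The constant term is g(0) = 5.

5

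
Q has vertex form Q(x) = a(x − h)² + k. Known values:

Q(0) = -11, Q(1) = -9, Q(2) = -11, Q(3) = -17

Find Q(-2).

-27

First differences 2, -2, -6; second difference -4 = 2a, so a = -2.
Expanding, the x-coefficient is −2ah = 4h; matching it to the data gives h = 1, and then k = -9.
So Q(x) = -2(x − 1)² − 9.
Q(-2) = -2·(-3)² − 9 = -27.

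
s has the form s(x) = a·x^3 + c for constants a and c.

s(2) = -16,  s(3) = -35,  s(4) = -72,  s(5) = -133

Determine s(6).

From s(2) = -16 and s(3) = -35: 8a + c = -16 and 27a + c = -35.
Subtracting: 19a = -19, so a = -1; then c = -16 − (-1)·8 = -8.
So s(x) = -1x³ − 8, and s(6) = -224.

-224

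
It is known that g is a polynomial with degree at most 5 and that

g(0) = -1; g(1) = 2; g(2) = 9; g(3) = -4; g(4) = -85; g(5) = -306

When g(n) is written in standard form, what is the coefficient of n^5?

0

Write g(n) = an^5 + bn^4 + cn³ + dn² + en + p; the 6 given values yield a linear system in the 6 coefficients.
Solving, the leading coefficient vanishes, and g(n) = -n^4 + 2n³ + 3n² - n - 1.
The coefficient of n^5 is 0.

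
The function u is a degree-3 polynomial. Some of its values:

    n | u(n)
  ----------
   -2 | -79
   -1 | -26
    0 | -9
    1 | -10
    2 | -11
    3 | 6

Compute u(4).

First differences: 53, 17, -1, -1, 17. Second differences: -36, -18, 0, 18. Third differences: 18, 18, 18.
Level-3 differences are constant, so u has degree 3.
Extending the table by one column gives the next first difference 53, so u(4) = 6 + 53 = 59.

59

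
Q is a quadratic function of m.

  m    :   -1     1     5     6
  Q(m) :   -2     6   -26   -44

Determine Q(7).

-66

Write Q(m) = am² + bm + c; the 4 given values yield a linear system in the 3 coefficients.
Solving, Q(m) = -2m² + 4m + 4.
Then Q(7) = -66.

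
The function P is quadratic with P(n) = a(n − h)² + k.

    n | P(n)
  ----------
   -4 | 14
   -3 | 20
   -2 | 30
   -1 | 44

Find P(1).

First differences 6, 10, 14; second difference 4 = 2a, so a = 2.
Expanding, the n-coefficient is −2ah = -4h; matching it to the data gives h = -5, and then k = 12.
So P(n) = 2(n + 5)² + 12.
P(1) = 2·6² + 12 = 84.

84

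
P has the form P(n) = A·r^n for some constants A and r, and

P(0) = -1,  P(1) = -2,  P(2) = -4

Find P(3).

-8

Consecutive ratio: -2/(-1) = 2, and -4/(-2) = 2, so r = 2.
Then A·2^0 = -1 gives A = -1, and P(n) = -1·2^n.
P(3) = -1·2^3 = -8.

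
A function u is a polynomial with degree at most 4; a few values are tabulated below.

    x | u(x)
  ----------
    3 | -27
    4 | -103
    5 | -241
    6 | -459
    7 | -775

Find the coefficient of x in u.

Write u(x) = ax^4 + bx³ + cx² + dx + e; the 5 given values yield a linear system in the 5 coefficients.
Solving, the leading coefficient vanishes, and u(x) = -3x³ + 5x² + 9.
The coefficient of x is 0.

0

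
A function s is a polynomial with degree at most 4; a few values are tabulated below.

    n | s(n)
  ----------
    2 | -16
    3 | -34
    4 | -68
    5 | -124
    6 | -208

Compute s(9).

First differences: -18, -34, -56, -84. Second differences: -16, -22, -28. Third differences: -6, -6.
Level-3 differences are constant, so s has degree 3.
Fitting a degree-3 polynomial gives s(n) = -n³ + n² - 4n - 4.
Then s(9) = -688.

-688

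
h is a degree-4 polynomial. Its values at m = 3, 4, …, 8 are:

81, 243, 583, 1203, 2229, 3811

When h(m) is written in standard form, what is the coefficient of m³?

First differences: 162, 340, 620, 1026, 1582. Second differences: 178, 280, 406, 556. Third differences: 102, 126, 150. Fourth differences: 24, 24.
Level-4 differences are constant, so h has degree 4.
Fitting a degree-4 polynomial gives h(m) = m^4 - m³ + 4m² - 4m + 3.
The coefficient of m³ is -1.

-1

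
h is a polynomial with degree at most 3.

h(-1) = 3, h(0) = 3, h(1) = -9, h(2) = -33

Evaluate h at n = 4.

-117

First differences: 0, -12, -24. Second differences: -12, -12.
Level-2 differences are constant, so h has degree 2.
Fitting a degree-2 polynomial gives h(n) = -6n² - 6n + 3.
Then h(4) = -117.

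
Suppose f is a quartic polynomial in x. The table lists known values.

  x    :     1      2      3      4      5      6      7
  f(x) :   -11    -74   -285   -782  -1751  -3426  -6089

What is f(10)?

-23546

First differences: -63, -211, -497, -969, -1675, -2663. Second differences: -148, -286, -472, -706, -988. Third differences: -138, -186, -234, -282. Fourth differences: -48, -48, -48.
Level-4 differences are constant, so f has degree 4.
Fitting a degree-4 polynomial gives f(x) = -2x^4 - 3x³ - 6x² + 6x - 6.
Then f(10) = -23546.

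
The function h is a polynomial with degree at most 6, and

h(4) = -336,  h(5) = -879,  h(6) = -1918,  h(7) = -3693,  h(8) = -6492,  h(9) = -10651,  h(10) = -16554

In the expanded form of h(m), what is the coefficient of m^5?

0

First differences: -543, -1039, -1775, -2799, -4159, -5903. Second differences: -496, -736, -1024, -1360, -1744. Third differences: -240, -288, -336, -384. Fourth differences: -48, -48, -48.
Level-4 differences are constant, so h has degree 4.
Fitting a degree-4 polynomial gives h(m) = -2m^4 + 4m³ - 6m² + 5m - 4.
The coefficient of m^5 is 0.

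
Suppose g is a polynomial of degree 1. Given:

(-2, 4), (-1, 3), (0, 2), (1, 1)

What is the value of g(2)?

First differences: -1, -1, -1.
Level-1 differences are constant, so g has degree 1.
Fitting a degree-1 polynomial gives g(t) = -t + 2.
Then g(2) = 0.

0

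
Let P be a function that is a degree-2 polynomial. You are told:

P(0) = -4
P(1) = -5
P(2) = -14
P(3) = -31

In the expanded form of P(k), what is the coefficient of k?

First differences: -1, -9, -17. Second differences: -8, -8.
Level-2 differences are constant, so P has degree 2.
Fitting a degree-2 polynomial gives P(k) = -4k² + 3k - 4.
The coefficient of k is 3.

3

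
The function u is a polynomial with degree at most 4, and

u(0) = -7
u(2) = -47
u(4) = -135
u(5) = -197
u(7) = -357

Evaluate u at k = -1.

Write u(k) = ak^4 + bk³ + ck² + dk + e; the 5 given values yield a linear system in the 5 coefficients.
Solving, the top 2 coefficients vanish, and u(k) = -6k² - 8k - 7.
Then u(-1) = -5.

-5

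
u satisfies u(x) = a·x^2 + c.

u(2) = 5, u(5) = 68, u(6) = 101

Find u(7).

140

From u(2) = 5 and u(5) = 68: 4a + c = 5 and 25a + c = 68.
Subtracting: 21a = 63, so a = 3; then c = 5 − 3·4 = -7.
So u(x) = 3x² − 7, and u(7) = 140.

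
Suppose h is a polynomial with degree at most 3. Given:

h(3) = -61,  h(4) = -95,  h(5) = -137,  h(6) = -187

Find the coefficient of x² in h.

First differences: -34, -42, -50. Second differences: -8, -8.
Level-2 differences are constant, so h has degree 2.
Fitting a degree-2 polynomial gives h(x) = -4x² - 6x - 7.
The coefficient of x² is -4.

-4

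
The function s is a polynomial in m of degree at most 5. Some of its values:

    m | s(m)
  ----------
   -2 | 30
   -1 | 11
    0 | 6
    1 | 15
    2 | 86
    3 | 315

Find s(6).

3630

First differences: -19, -5, 9, 71, 229. Second differences: 14, 14, 62, 158. Third differences: 0, 48, 96. Fourth differences: 48, 48.
Level-4 differences are constant, so s has degree 4.
Fitting a degree-4 polynomial gives s(m) = 2m^4 + 4m³ + 5m² - 2m + 6.
Then s(6) = 3630.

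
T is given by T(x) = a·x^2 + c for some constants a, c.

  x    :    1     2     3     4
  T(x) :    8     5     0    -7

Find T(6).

From T(1) = 8 and T(2) = 5: 1a + c = 8 and 4a + c = 5.
Subtracting: 3a = -3, so a = -1; then c = 8 − (-1)·1 = 9.
So T(x) = -1x² + 9, and T(6) = -27.

-27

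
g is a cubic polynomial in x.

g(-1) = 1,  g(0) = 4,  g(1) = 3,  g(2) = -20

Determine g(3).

-83

Write g(x) = ax³ + bx² + cx + d; the 4 given values yield a linear system in the 4 coefficients.
Solving, g(x) = -3x³ - 2x² + 4x + 4.
Then g(3) = -83.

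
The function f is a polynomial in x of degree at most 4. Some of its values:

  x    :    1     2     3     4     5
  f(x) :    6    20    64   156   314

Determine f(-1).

Write f(x) = ax^4 + bx³ + cx² + dx + e; the 5 given values yield a linear system in the 5 coefficients.
Solving, the leading coefficient vanishes, and f(x) = 3x³ - 3x² + 2x + 4.
Then f(-1) = -4.

-4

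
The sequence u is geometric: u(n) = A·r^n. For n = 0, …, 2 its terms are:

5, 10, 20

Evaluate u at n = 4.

80

Consecutive ratio: 10/5 = 2, and 20/10 = 2, so r = 2.
Then A·2^0 = 5 gives A = 5, and u(n) = 5·2^n.
u(4) = 5·2^4 = 80.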